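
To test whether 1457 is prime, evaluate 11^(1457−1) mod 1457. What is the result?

11^1 ≡ 11 (mod 1457)
11^2 ≡ 11^2 = 121 ≡ 121 (mod 1457)
11^4 ≡ 121^2 = 14641 ≡ 71 (mod 1457)
11^8 ≡ 71^2 = 5041 ≡ 670 (mod 1457)
11^16 ≡ 670^2 = 448900 ≡ 144 (mod 1457)
11^32 ≡ 144^2 = 20736 ≡ 338 (mod 1457)
11^64 ≡ 338^2 = 114244 ≡ 598 (mod 1457)
11^128 ≡ 598^2 = 357604 ≡ 639 (mod 1457)
11^256 ≡ 639^2 = 408321 ≡ 361 (mod 1457)
11^512 ≡ 361^2 = 130321 ≡ 648 (mod 1457)
11^1024 ≡ 648^2 = 419904 ≡ 288 (mod 1457)
1456 = 1024 + 256 + 128 + 32 + 16 in binary powers of 2.
So 11^1456 ≡ 288 · 361 · 639 · 338 · 144 ≡ 392 (mod 1457).
Since 392 ≠ 1, base 11 is a Fermat witness: 1457 is composite.

392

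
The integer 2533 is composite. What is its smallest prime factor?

17

2533 is odd.
Digit sum 13, not divisible by 3.
Ends in 3: not divisible by 5.
7: 2533 = 7·361 + 6
11: 2533 = 11·230 + 3
13: 2533 = 13·194 + 11
17: 2533 = 17·149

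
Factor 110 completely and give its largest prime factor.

110 = 2 · 55
55 = 5 · 11
11 is prime.
So 110 = 2 · 5 · 11; the largest prime factor is 11.

11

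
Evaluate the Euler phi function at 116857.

Factor: 116857 = 13 · 89 · 101.
φ(116857) = (13−1) · (89−1) · (101−1) = 12 · 88 · 100 = 105600.

105600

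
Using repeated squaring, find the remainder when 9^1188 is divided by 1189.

9^1 ≡ 9 (mod 1189)
9^2 ≡ 9^2 = 81 ≡ 81 (mod 1189)
9^4 ≡ 81^2 = 6561 ≡ 616 (mod 1189)
9^8 ≡ 616^2 = 379456 ≡ 165 (mod 1189)
9^16 ≡ 165^2 = 27225 ≡ 1067 (mod 1189)
9^32 ≡ 1067^2 = 1138489 ≡ 616 (mod 1189)
9^64 ≡ 616^2 = 379456 ≡ 165 (mod 1189)
9^128 ≡ 165^2 = 27225 ≡ 1067 (mod 1189)
9^256 ≡ 1067^2 = 1138489 ≡ 616 (mod 1189)
9^512 ≡ 616^2 = 379456 ≡ 165 (mod 1189)
9^1024 ≡ 165^2 = 27225 ≡ 1067 (mod 1189)
1188 = 1024 + 128 + 32 + 4 in binary powers of 2.
So 9^1188 ≡ 1067 · 1067 · 616 · 616 ≡ 575 (mod 1189).
Since 575 ≠ 1, base 9 is a Fermat witness: 1189 is composite.

575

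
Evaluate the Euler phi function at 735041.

Factor: 735041 = 31 · 131 · 181.
φ(735041) = (31−1) · (131−1) · (181−1) = 30 · 130 · 180 = 702000.

702000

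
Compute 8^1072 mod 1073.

8^1 ≡ 8 (mod 1073)
8^2 ≡ 8^2 = 64 ≡ 64 (mod 1073)
8^4 ≡ 64^2 = 4096 ≡ 877 (mod 1073)
8^8 ≡ 877^2 = 769129 ≡ 861 (mod 1073)
8^16 ≡ 861^2 = 741321 ≡ 951 (mod 1073)
8^32 ≡ 951^2 = 904401 ≡ 935 (mod 1073)
8^64 ≡ 935^2 = 874225 ≡ 803 (mod 1073)
8^128 ≡ 803^2 = 644809 ≡ 1009 (mod 1073)
8^256 ≡ 1009^2 = 1018081 ≡ 877 (mod 1073)
8^512 ≡ 877^2 = 769129 ≡ 861 (mod 1073)
8^1024 ≡ 861^2 = 741321 ≡ 951 (mod 1073)
1072 = 1024 + 32 + 16 in binary powers of 2.
So 8^1072 ≡ 951 · 935 · 951 ≡ 803 (mod 1073).
Since 803 ≠ 1, base 8 is a Fermat witness: 1073 is composite.

803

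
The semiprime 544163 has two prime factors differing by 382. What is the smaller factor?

571

Since p = q + 382, we have 544163 = q(q + 382), so q² + 382q − 544163 = 0.
Discriminant: 382² + 4·544163 = 145924 + 2176652 = 2322576; √2322576 = 1524.
q = (−382 + 1524)/2 = 571, and p = q + 382 = 953.
Check: 571 · 953 = 544163.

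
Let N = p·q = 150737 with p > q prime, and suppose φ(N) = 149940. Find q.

φ(n) = (p−1)(q−1) = n − (p+q) + 1, so p + q = 150737 − 149940 + 1 = 798.
p and q are the roots of t² − 798t + 150737 = 0.
Discriminant: 798² − 4·150737 = 636804 − 602948 = 33856; √33856 = 184.
q = (798 − 184)/2 = 307, p = (798 + 184)/2 = 491.
Check: 307 · 491 = 150737.

307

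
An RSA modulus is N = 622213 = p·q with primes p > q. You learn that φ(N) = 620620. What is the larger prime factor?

911

φ(n) = (p−1)(q−1) = n − (p+q) + 1, so p + q = 622213 − 620620 + 1 = 1594.
p and q are the roots of t² − 1594t + 622213 = 0.
Discriminant: 1594² − 4·622213 = 2540836 − 2488852 = 51984; √51984 = 228.
q = (1594 − 228)/2 = 683, p = (1594 + 228)/2 = 911.
Check: 683 · 911 = 622213.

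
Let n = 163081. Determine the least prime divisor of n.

17

163081 is odd.
Digit sum 19, not divisible by 3.
Ends in 1: not divisible by 5.
7: 163081 = 7·23297 + 2
11: 163081 = 11·14825 + 6
13: 163081 = 13·12544 + 9
17: 163081 = 17·9593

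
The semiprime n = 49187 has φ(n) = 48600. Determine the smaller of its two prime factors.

φ(n) = (p−1)(q−1) = n − (p+q) + 1, so p + q = 49187 − 48600 + 1 = 588.
p and q are the roots of t² − 588t + 49187 = 0.
Discriminant: 588² − 4·49187 = 345744 − 196748 = 148996; √148996 = 386.
q = (588 − 386)/2 = 101, p = (588 + 386)/2 = 487.
Check: 101 · 487 = 49187.

101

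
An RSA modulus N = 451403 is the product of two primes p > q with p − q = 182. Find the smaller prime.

Since p = q + 182, we have 451403 = q(q + 182), so q² + 182q − 451403 = 0.
Discriminant: 182² + 4·451403 = 33124 + 1805612 = 1838736; √1838736 = 1356.
q = (−182 + 1356)/2 = 587, and p = q + 182 = 769.
Check: 587 · 769 = 451403.

587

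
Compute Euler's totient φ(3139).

3024

Factor: 3139 = 43 · 73.
φ(3139) = (43−1) · (73−1) = 42 · 72 = 3024.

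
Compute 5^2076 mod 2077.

5^1 ≡ 5 (mod 2077)
5^2 ≡ 5^2 = 25 ≡ 25 (mod 2077)
5^4 ≡ 25^2 = 625 ≡ 625 (mod 2077)
5^8 ≡ 625^2 = 390625 ≡ 149 (mod 2077)
5^16 ≡ 149^2 = 22201 ≡ 1431 (mod 2077)
5^32 ≡ 1431^2 = 2047761 ≡ 1916 (mod 2077)
5^64 ≡ 1916^2 = 3671056 ≡ 997 (mod 2077)
5^128 ≡ 997^2 = 994009 ≡ 1203 (mod 2077)
5^256 ≡ 1203^2 = 1447209 ≡ 1617 (mod 2077)
5^512 ≡ 1617^2 = 2614689 ≡ 1823 (mod 2077)
5^1024 ≡ 1823^2 = 3323329 ≡ 129 (mod 2077)
5^2048 ≡ 129^2 = 16641 ≡ 25 (mod 2077)
2076 = 2048 + 16 + 8 + 4 in binary powers of 2.
So 5^2076 ≡ 25 · 1431 · 149 · 625 ≡ 1489 (mod 2077).
Since 1489 ≠ 1, base 5 is a Fermat witness: 2077 is composite.

1489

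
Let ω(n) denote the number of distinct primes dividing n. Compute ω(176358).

6

176358 = 2 · 88179
88179 = 3 · 29393
29393 = 7 · 4199
4199 = 13 · 323
323 = 17 · 19
176358 = 2 · 3 · 7 · 13 · 17 · 19, which has 6 distinct prime factors.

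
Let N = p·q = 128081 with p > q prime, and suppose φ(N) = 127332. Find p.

φ(n) = (p−1)(q−1) = n − (p+q) + 1, so p + q = 128081 − 127332 + 1 = 750.
p and q are the roots of t² − 750t + 128081 = 0.
Discriminant: 750² − 4·128081 = 562500 − 512324 = 50176; √50176 = 224.
q = (750 − 224)/2 = 263, p = (750 + 224)/2 = 487.
Check: 263 · 487 = 128081.

487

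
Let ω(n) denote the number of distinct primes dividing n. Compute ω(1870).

1870 = 2 · 935
935 = 5 · 187
187 = 11 · 17
1870 = 2 · 5 · 11 · 17, which has 4 distinct prime factors.

4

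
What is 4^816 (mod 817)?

600

4^1 ≡ 4 (mod 817)
4^2 ≡ 4^2 = 16 ≡ 16 (mod 817)
4^4 ≡ 16^2 = 256 ≡ 256 (mod 817)
4^8 ≡ 256^2 = 65536 ≡ 176 (mod 817)
4^16 ≡ 176^2 = 30976 ≡ 747 (mod 817)
4^32 ≡ 747^2 = 558009 ≡ 815 (mod 817)
4^64 ≡ 815^2 = 664225 ≡ 4 (mod 817)
4^128 ≡ 4^2 = 16 ≡ 16 (mod 817)
4^256 ≡ 16^2 = 256 ≡ 256 (mod 817)
4^512 ≡ 256^2 = 65536 ≡ 176 (mod 817)
816 = 512 + 256 + 32 + 16 in binary powers of 2.
So 4^816 ≡ 176 · 256 · 815 · 747 ≡ 600 (mod 817).
Since 600 ≠ 1, base 4 is a Fermat witness: 817 is composite.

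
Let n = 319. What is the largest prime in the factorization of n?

29

319 = 11 · 29
29 is prime.
So 319 = 11 · 29; the largest prime factor is 29.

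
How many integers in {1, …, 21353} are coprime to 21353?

21060

Factor: 21353 = 131 · 163.
φ(21353) = (131−1) · (163−1) = 130 · 162 = 21060.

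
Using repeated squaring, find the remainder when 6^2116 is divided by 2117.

6^1 ≡ 6 (mod 2117)
6^2 ≡ 6^2 = 36 ≡ 36 (mod 2117)
6^4 ≡ 36^2 = 1296 ≡ 1296 (mod 2117)
6^8 ≡ 1296^2 = 1679616 ≡ 835 (mod 2117)
6^16 ≡ 835^2 = 697225 ≡ 732 (mod 2117)
6^32 ≡ 732^2 = 535824 ≡ 223 (mod 2117)
6^64 ≡ 223^2 = 49729 ≡ 1038 (mod 2117)
6^128 ≡ 1038^2 = 1077444 ≡ 2008 (mod 2117)
6^256 ≡ 2008^2 = 4032064 ≡ 1296 (mod 2117)
6^512 ≡ 1296^2 = 1679616 ≡ 835 (mod 2117)
6^1024 ≡ 835^2 = 697225 ≡ 732 (mod 2117)
6^2048 ≡ 732^2 = 535824 ≡ 223 (mod 2117)
2116 = 2048 + 64 + 4 in binary powers of 2.
So 6^2116 ≡ 223 · 1038 · 1296 ≡ 819 (mod 2117).
Since 819 ≠ 1, base 6 is a Fermat witness: 2117 is composite.

819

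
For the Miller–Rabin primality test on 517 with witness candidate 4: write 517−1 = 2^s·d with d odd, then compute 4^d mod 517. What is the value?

517 − 1 = 516 = 2^2 · 129, so d = 129.
4^1 ≡ 4 (mod 517)
4^2 ≡ 4^2 = 16 ≡ 16 (mod 517)
4^4 ≡ 16^2 = 256 ≡ 256 (mod 517)
4^8 ≡ 256^2 = 65536 ≡ 394 (mod 517)
4^16 ≡ 394^2 = 155236 ≡ 136 (mod 517)
4^32 ≡ 136^2 = 18496 ≡ 401 (mod 517)
4^64 ≡ 401^2 = 160801 ≡ 14 (mod 517)
4^128 ≡ 14^2 = 196 ≡ 196 (mod 517)
129 = 128 + 1 in binary powers of 2.
So 4^129 ≡ 196 · 4 ≡ 267 (mod 517).
Squaring chain: 267 → 460; never reaches −1, so base 4 is a Miller–Rabin witness that 517 is composite.

267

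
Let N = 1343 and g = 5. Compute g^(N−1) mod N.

1137

5^1 ≡ 5 (mod 1343)
5^2 ≡ 5^2 = 25 ≡ 25 (mod 1343)
5^4 ≡ 25^2 = 625 ≡ 625 (mod 1343)
5^8 ≡ 625^2 = 390625 ≡ 1155 (mod 1343)
5^16 ≡ 1155^2 = 1334025 ≡ 426 (mod 1343)
5^32 ≡ 426^2 = 181476 ≡ 171 (mod 1343)
5^64 ≡ 171^2 = 29241 ≡ 1038 (mod 1343)
5^128 ≡ 1038^2 = 1077444 ≡ 358 (mod 1343)
5^256 ≡ 358^2 = 128164 ≡ 579 (mod 1343)
5^512 ≡ 579^2 = 335241 ≡ 834 (mod 1343)
5^1024 ≡ 834^2 = 695556 ≡ 1225 (mod 1343)
1342 = 1024 + 256 + 32 + 16 + 8 + 4 + 2 in binary powers of 2.
So 5^1342 ≡ 1225 · 579 · 171 · 426 · 1155 · 625 · 25 ≡ 1137 (mod 1343).
Since 1137 ≠ 1, base 5 is a Fermat witness: 1343 is composite.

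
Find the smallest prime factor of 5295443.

5295443 is odd.
Digit sum 32, not divisible by 3.
Ends in 3: not divisible by 5.
7: 5295443 = 7·756491 + 6
11: 5295443 = 11·481403 + 10
13: 5295443 = 13·407341 + 10
17: 5295443 = 17·311496 + 11
19: 5295443 = 19·278707 + 10
23: 5295443 = 23·230236 + 15
29: 5295443 = 29·182601 + 14
31: 5295443 = 31·170820 + 23
37: 5295443 = 37·143120 + 3
41: 5295443 = 41·129157 + 6
43: 5295443 = 43·123149 + 36
47: 5295443 = 47·112669

47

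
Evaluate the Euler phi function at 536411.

Factor: 536411 = 47 · 101 · 113.
φ(536411) = (47−1) · (101−1) · (113−1) = 46 · 100 · 112 = 515200.

515200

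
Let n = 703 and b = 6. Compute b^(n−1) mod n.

6^1 ≡ 6 (mod 703)
6^2 ≡ 6^2 = 36 ≡ 36 (mod 703)
6^4 ≡ 36^2 = 1296 ≡ 593 (mod 703)
6^8 ≡ 593^2 = 351649 ≡ 149 (mod 703)
6^16 ≡ 149^2 = 22201 ≡ 408 (mod 703)
6^32 ≡ 408^2 = 166464 ≡ 556 (mod 703)
6^64 ≡ 556^2 = 309136 ≡ 519 (mod 703)
6^128 ≡ 519^2 = 269361 ≡ 112 (mod 703)
6^256 ≡ 112^2 = 12544 ≡ 593 (mod 703)
6^512 ≡ 593^2 = 351649 ≡ 149 (mod 703)
702 = 512 + 128 + 32 + 16 + 8 + 4 + 2 in binary powers of 2.
So 6^702 ≡ 149 · 112 · 556 · 408 · 149 · 593 · 36 ≡ 628 (mod 703).
Since 628 ≠ 1, base 6 is a Fermat witness: 703 is composite.

628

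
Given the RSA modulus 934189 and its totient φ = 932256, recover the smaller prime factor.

937

φ(n) = (p−1)(q−1) = n − (p+q) + 1, so p + q = 934189 − 932256 + 1 = 1934.
p and q are the roots of t² − 1934t + 934189 = 0.
Discriminant: 1934² − 4·934189 = 3740356 − 3736756 = 3600; √3600 = 60.
q = (1934 − 60)/2 = 937, p = (1934 + 60)/2 = 997.
Check: 937 · 997 = 934189.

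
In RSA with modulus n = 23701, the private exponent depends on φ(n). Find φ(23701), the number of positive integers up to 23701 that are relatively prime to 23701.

Factor: 23701 = 137 · 173.
φ(23701) = (137−1) · (173−1) = 136 · 172 = 23392.

23392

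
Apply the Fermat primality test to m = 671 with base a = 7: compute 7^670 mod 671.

7^1 ≡ 7 (mod 671)
7^2 ≡ 7^2 = 49 ≡ 49 (mod 671)
7^4 ≡ 49^2 = 2401 ≡ 388 (mod 671)
7^8 ≡ 388^2 = 150544 ≡ 240 (mod 671)
7^16 ≡ 240^2 = 57600 ≡ 565 (mod 671)
7^32 ≡ 565^2 = 319225 ≡ 500 (mod 671)
7^64 ≡ 500^2 = 250000 ≡ 388 (mod 671)
7^128 ≡ 388^2 = 150544 ≡ 240 (mod 671)
7^256 ≡ 240^2 = 57600 ≡ 565 (mod 671)
7^512 ≡ 565^2 = 319225 ≡ 500 (mod 671)
670 = 512 + 128 + 16 + 8 + 4 + 2 in binary powers of 2.
So 7^670 ≡ 500 · 240 · 565 · 240 · 388 · 49 ≡ 353 (mod 671).
Since 353 ≠ 1, base 7 is a Fermat witness: 671 is composite.

353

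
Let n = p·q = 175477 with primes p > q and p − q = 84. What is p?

463

Since p = q + 84, we have 175477 = q(q + 84), so q² + 84q − 175477 = 0.
Discriminant: 84² + 4·175477 = 7056 + 701908 = 708964; √708964 = 842.
q = (−84 + 842)/2 = 379, and p = q + 84 = 463.
Check: 379 · 463 = 175477.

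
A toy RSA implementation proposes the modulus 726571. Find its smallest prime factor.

726571 is odd.
Digit sum 28, not divisible by 3.
Ends in 1: not divisible by 5.
7: 726571 = 7·103795 + 6
11: 726571 = 11·66051 + 10
13: 726571 = 13·55890 + 1
17: 726571 = 17·42739 + 8
19: 726571 = 19·38240 + 11
23: 726571 = 23·31590 + 1
29: 726571 = 29·25054 + 5
31: 726571 = 31·23437 + 24
37: 726571 = 37·19637 + 2
41: 726571 = 41·17721 + 10
43: 726571 = 43·16897

43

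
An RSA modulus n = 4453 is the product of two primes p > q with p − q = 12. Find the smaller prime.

61

Since p = q + 12, we have 4453 = q(q + 12), so q² + 12q − 4453 = 0.
Discriminant: 12² + 4·4453 = 144 + 17812 = 17956; √17956 = 134.
q = (−12 + 134)/2 = 61, and p = q + 12 = 73.
Check: 61 · 73 = 4453.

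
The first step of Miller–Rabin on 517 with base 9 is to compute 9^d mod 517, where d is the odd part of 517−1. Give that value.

517 − 1 = 516 = 2^2 · 129, so d = 129.
9^1 ≡ 9 (mod 517)
9^2 ≡ 9^2 = 81 ≡ 81 (mod 517)
9^4 ≡ 81^2 = 6561 ≡ 357 (mod 517)
9^8 ≡ 357^2 = 127449 ≡ 267 (mod 517)
9^16 ≡ 267^2 = 71289 ≡ 460 (mod 517)
9^32 ≡ 460^2 = 211600 ≡ 147 (mod 517)
9^64 ≡ 147^2 = 21609 ≡ 412 (mod 517)
9^128 ≡ 412^2 = 169744 ≡ 168 (mod 517)
129 = 128 + 1 in binary powers of 2.
So 9^129 ≡ 168 · 9 ≡ 478 (mod 517).
Squaring chain: 478 → 487; never reaches −1, so base 9 is a Miller–Rabin witness that 517 is composite.

478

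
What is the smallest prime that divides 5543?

5543 is odd.
Digit sum 17, not divisible by 3.
Ends in 3: not divisible by 5.
7: 5543 = 7·791 + 6
11: 5543 = 11·503 + 10
13: 5543 = 13·426 + 5
17: 5543 = 17·326 + 1
19: 5543 = 19·291 + 14
23: 5543 = 23·241

23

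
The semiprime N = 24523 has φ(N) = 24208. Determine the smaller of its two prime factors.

φ(n) = (p−1)(q−1) = n − (p+q) + 1, so p + q = 24523 − 24208 + 1 = 316.
p and q are the roots of t² − 316t + 24523 = 0.
Discriminant: 316² − 4·24523 = 99856 − 98092 = 1764; √1764 = 42.
q = (316 − 42)/2 = 137, p = (316 + 42)/2 = 179.
Check: 137 · 179 = 24523.

137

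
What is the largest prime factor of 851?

851 = 23 · 37
37 is prime.
So 851 = 23 · 37; the largest prime factor is 37.

37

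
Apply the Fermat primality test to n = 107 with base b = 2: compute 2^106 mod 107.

1

2^1 ≡ 2 (mod 107)
2^2 ≡ 2^2 = 4 ≡ 4 (mod 107)
2^4 ≡ 4^2 = 16 ≡ 16 (mod 107)
2^8 ≡ 16^2 = 256 ≡ 42 (mod 107)
2^16 ≡ 42^2 = 1764 ≡ 52 (mod 107)
2^32 ≡ 52^2 = 2704 ≡ 29 (mod 107)
2^64 ≡ 29^2 = 841 ≡ 92 (mod 107)
106 = 64 + 32 + 8 + 2 in binary powers of 2.
So 2^106 ≡ 92 · 29 · 42 · 4 ≡ 1 (mod 107).
Since the result is 1, base 2 gives no evidence that 107 is composite.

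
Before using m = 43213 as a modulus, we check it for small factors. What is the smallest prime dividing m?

79

43213 is odd.
Digit sum 13, not divisible by 3.
Ends in 3: not divisible by 5.
7: 43213 = 7·6173 + 2
11: 43213 = 11·3928 + 5
13: 43213 = 13·3324 + 1
17: 43213 = 17·2541 + 16
19: 43213 = 19·2274 + 7
23: 43213 = 23·1878 + 19
29: 43213 = 29·1490 + 3
31: 43213 = 31·1393 + 30
37: 43213 = 37·1167 + 34
41: 43213 = 41·1053 + 40
43: 43213 = 43·1004 + 41
47: 43213 = 47·919 + 20
53: 43213 = 53·815 + 18
59: 43213 = 59·732 + 25
61: 43213 = 61·708 + 25
67: 43213 = 67·644 + 65
71: 43213 = 71·608 + 45
73: 43213 = 73·591 + 70
79: 43213 = 79·547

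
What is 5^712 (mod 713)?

315

5^1 ≡ 5 (mod 713)
5^2 ≡ 5^2 = 25 ≡ 25 (mod 713)
5^4 ≡ 25^2 = 625 ≡ 625 (mod 713)
5^8 ≡ 625^2 = 390625 ≡ 614 (mod 713)
5^16 ≡ 614^2 = 376996 ≡ 532 (mod 713)
5^32 ≡ 532^2 = 283024 ≡ 676 (mod 713)
5^64 ≡ 676^2 = 456976 ≡ 656 (mod 713)
5^128 ≡ 656^2 = 430336 ≡ 397 (mod 713)
5^256 ≡ 397^2 = 157609 ≡ 36 (mod 713)
5^512 ≡ 36^2 = 1296 ≡ 583 (mod 713)
712 = 512 + 128 + 64 + 8 in binary powers of 2.
So 5^712 ≡ 583 · 397 · 656 · 614 ≡ 315 (mod 713).
Since 315 ≠ 1, base 5 is a Fermat witness: 713 is composite.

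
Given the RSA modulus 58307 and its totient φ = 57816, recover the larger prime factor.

φ(n) = (p−1)(q−1) = n − (p+q) + 1, so p + q = 58307 − 57816 + 1 = 492.
p and q are the roots of t² − 492t + 58307 = 0.
Discriminant: 492² − 4·58307 = 242064 − 233228 = 8836; √8836 = 94.
q = (492 − 94)/2 = 199, p = (492 + 94)/2 = 293.
Check: 199 · 293 = 58307.

293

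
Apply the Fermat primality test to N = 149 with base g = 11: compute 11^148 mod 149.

11^1 ≡ 11 (mod 149)
11^2 ≡ 11^2 = 121 ≡ 121 (mod 149)
11^4 ≡ 121^2 = 14641 ≡ 39 (mod 149)
11^8 ≡ 39^2 = 1521 ≡ 31 (mod 149)
11^16 ≡ 31^2 = 961 ≡ 67 (mod 149)
11^32 ≡ 67^2 = 4489 ≡ 19 (mod 149)
11^64 ≡ 19^2 = 361 ≡ 63 (mod 149)
11^128 ≡ 63^2 = 3969 ≡ 95 (mod 149)
148 = 128 + 16 + 4 in binary powers of 2.
So 11^148 ≡ 95 · 67 · 39 ≡ 1 (mod 149).
Since the result is 1, base 11 gives no evidence that 149 is composite.

1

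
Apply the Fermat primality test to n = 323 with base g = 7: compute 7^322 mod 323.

83

7^1 ≡ 7 (mod 323)
7^2 ≡ 7^2 = 49 ≡ 49 (mod 323)
7^4 ≡ 49^2 = 2401 ≡ 140 (mod 323)
7^8 ≡ 140^2 = 19600 ≡ 220 (mod 323)
7^16 ≡ 220^2 = 48400 ≡ 273 (mod 323)
7^32 ≡ 273^2 = 74529 ≡ 239 (mod 323)
7^64 ≡ 239^2 = 57121 ≡ 273 (mod 323)
7^128 ≡ 273^2 = 74529 ≡ 239 (mod 323)
7^256 ≡ 239^2 = 57121 ≡ 273 (mod 323)
322 = 256 + 64 + 2 in binary powers of 2.
So 7^322 ≡ 273 · 273 · 49 ≡ 83 (mod 323).
Since 83 ≠ 1, base 7 is a Fermat witness: 323 is composite.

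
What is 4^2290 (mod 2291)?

1591

4^1 ≡ 4 (mod 2291)
4^2 ≡ 4^2 = 16 ≡ 16 (mod 2291)
4^4 ≡ 16^2 = 256 ≡ 256 (mod 2291)
4^8 ≡ 256^2 = 65536 ≡ 1388 (mod 2291)
4^16 ≡ 1388^2 = 1926544 ≡ 2104 (mod 2291)
4^32 ≡ 2104^2 = 4426816 ≡ 604 (mod 2291)
4^64 ≡ 604^2 = 364816 ≡ 547 (mod 2291)
4^128 ≡ 547^2 = 299209 ≡ 1379 (mod 2291)
4^256 ≡ 1379^2 = 1901641 ≡ 111 (mod 2291)
4^512 ≡ 111^2 = 12321 ≡ 866 (mod 2291)
4^1024 ≡ 866^2 = 749956 ≡ 799 (mod 2291)
4^2048 ≡ 799^2 = 638401 ≡ 1503 (mod 2291)
2290 = 2048 + 128 + 64 + 32 + 16 + 2 in binary powers of 2.
So 4^2290 ≡ 1503 · 1379 · 547 · 604 · 2104 · 16 ≡ 1591 (mod 2291).
Since 1591 ≠ 1, base 4 is a Fermat witness: 2291 is composite.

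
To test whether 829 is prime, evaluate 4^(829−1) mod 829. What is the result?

1

4^1 ≡ 4 (mod 829)
4^2 ≡ 4^2 = 16 ≡ 16 (mod 829)
4^4 ≡ 16^2 = 256 ≡ 256 (mod 829)
4^8 ≡ 256^2 = 65536 ≡ 45 (mod 829)
4^16 ≡ 45^2 = 2025 ≡ 367 (mod 829)
4^32 ≡ 367^2 = 134689 ≡ 391 (mod 829)
4^64 ≡ 391^2 = 152881 ≡ 345 (mod 829)
4^128 ≡ 345^2 = 119025 ≡ 478 (mod 829)
4^256 ≡ 478^2 = 228484 ≡ 509 (mod 829)
4^512 ≡ 509^2 = 259081 ≡ 433 (mod 829)
828 = 512 + 256 + 32 + 16 + 8 + 4 in binary powers of 2.
So 4^828 ≡ 433 · 509 · 391 · 367 · 45 · 256 ≡ 1 (mod 829).
Since the result is 1, base 4 gives no evidence that 829 is composite.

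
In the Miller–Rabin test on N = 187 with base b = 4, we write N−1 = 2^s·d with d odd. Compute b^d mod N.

174

187 − 1 = 186 = 2^1 · 93, so d = 93.
4^1 ≡ 4 (mod 187)
4^2 ≡ 4^2 = 16 ≡ 16 (mod 187)
4^4 ≡ 16^2 = 256 ≡ 69 (mod 187)
4^8 ≡ 69^2 = 4761 ≡ 86 (mod 187)
4^16 ≡ 86^2 = 7396 ≡ 103 (mod 187)
4^32 ≡ 103^2 = 10609 ≡ 137 (mod 187)
4^64 ≡ 137^2 = 18769 ≡ 69 (mod 187)
93 = 64 + 16 + 8 + 4 + 1 in binary powers of 2.
So 4^93 ≡ 69 · 103 · 86 · 69 · 4 ≡ 174 (mod 187).
Squaring chain: 174; never reaches −1, so base 4 is a Miller–Rabin witness that 187 is composite.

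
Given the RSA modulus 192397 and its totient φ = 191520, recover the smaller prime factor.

421

φ(n) = (p−1)(q−1) = n − (p+q) + 1, so p + q = 192397 − 191520 + 1 = 878.
p and q are the roots of t² − 878t + 192397 = 0.
Discriminant: 878² − 4·192397 = 770884 − 769588 = 1296; √1296 = 36.
q = (878 − 36)/2 = 421, p = (878 + 36)/2 = 457.
Check: 421 · 457 = 192397.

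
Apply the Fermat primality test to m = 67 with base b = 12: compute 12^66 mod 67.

1

12^1 ≡ 12 (mod 67)
12^2 ≡ 12^2 = 144 ≡ 10 (mod 67)
12^4 ≡ 10^2 = 100 ≡ 33 (mod 67)
12^8 ≡ 33^2 = 1089 ≡ 17 (mod 67)
12^16 ≡ 17^2 = 289 ≡ 21 (mod 67)
12^32 ≡ 21^2 = 441 ≡ 39 (mod 67)
12^64 ≡ 39^2 = 1521 ≡ 47 (mod 67)
66 = 64 + 2 in binary powers of 2.
So 12^66 ≡ 47 · 10 ≡ 1 (mod 67).
Since the result is 1, base 12 gives no evidence that 67 is composite.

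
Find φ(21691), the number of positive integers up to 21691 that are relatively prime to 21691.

21384

Factor: 21691 = 109 · 199.
φ(21691) = (109−1) · (199−1) = 108 · 198 = 21384.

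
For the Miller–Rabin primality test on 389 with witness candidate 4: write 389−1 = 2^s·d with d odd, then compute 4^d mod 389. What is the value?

389 − 1 = 388 = 2^2 · 97, so d = 97.
4^1 ≡ 4 (mod 389)
4^2 ≡ 4^2 = 16 ≡ 16 (mod 389)
4^4 ≡ 16^2 = 256 ≡ 256 (mod 389)
4^8 ≡ 256^2 = 65536 ≡ 184 (mod 389)
4^16 ≡ 184^2 = 33856 ≡ 13 (mod 389)
4^32 ≡ 13^2 = 169 ≡ 169 (mod 389)
4^64 ≡ 169^2 = 28561 ≡ 164 (mod 389)
97 = 64 + 32 + 1 in binary powers of 2.
So 4^97 ≡ 164 · 169 · 4 ≡ 388 (mod 389).
Since 4^d ≡ 388 (mod 389), base 4 does not prove 389 composite.

388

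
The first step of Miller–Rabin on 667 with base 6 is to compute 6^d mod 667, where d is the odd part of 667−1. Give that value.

9

667 − 1 = 666 = 2^1 · 333, so d = 333.
6^1 ≡ 6 (mod 667)
6^2 ≡ 6^2 = 36 ≡ 36 (mod 667)
6^4 ≡ 36^2 = 1296 ≡ 629 (mod 667)
6^8 ≡ 629^2 = 395641 ≡ 110 (mod 667)
6^16 ≡ 110^2 = 12100 ≡ 94 (mod 667)
6^32 ≡ 94^2 = 8836 ≡ 165 (mod 667)
6^64 ≡ 165^2 = 27225 ≡ 545 (mod 667)
6^128 ≡ 545^2 = 297025 ≡ 210 (mod 667)
6^256 ≡ 210^2 = 44100 ≡ 78 (mod 667)
333 = 256 + 64 + 8 + 4 + 1 in binary powers of 2.
So 6^333 ≡ 78 · 545 · 110 · 629 · 6 ≡ 9 (mod 667).
Squaring chain: 9; never reaches −1, so base 6 is a Miller–Rabin witness that 667 is composite.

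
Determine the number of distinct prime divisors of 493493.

493493 = 7 · 70499
70499 = 11 · 6409
6409 = 13 · 493
493 = 17 · 29
493493 = 7 · 11 · 13 · 17 · 29, which has 5 distinct prime factors.

5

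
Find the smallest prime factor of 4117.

23

4117 is odd.
Digit sum 13, not divisible by 3.
Ends in 7: not divisible by 5.
7: 4117 = 7·588 + 1
11: 4117 = 11·374 + 3
13: 4117 = 13·316 + 9
17: 4117 = 17·242 + 3
19: 4117 = 19·216 + 13
23: 4117 = 23·179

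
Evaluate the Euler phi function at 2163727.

Factor: 2163727 = 83 · 131 · 199.
φ(2163727) = (83−1) · (131−1) · (199−1) = 82 · 130 · 198 = 2110680.

2110680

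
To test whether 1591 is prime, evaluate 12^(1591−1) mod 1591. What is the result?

84

12^1 ≡ 12 (mod 1591)
12^2 ≡ 12^2 = 144 ≡ 144 (mod 1591)
12^4 ≡ 144^2 = 20736 ≡ 53 (mod 1591)
12^8 ≡ 53^2 = 2809 ≡ 1218 (mod 1591)
12^16 ≡ 1218^2 = 1483524 ≡ 712 (mod 1591)
12^32 ≡ 712^2 = 506944 ≡ 1006 (mod 1591)
12^64 ≡ 1006^2 = 1012036 ≡ 160 (mod 1591)
12^128 ≡ 160^2 = 25600 ≡ 144 (mod 1591)
12^256 ≡ 144^2 = 20736 ≡ 53 (mod 1591)
12^512 ≡ 53^2 = 2809 ≡ 1218 (mod 1591)
12^1024 ≡ 1218^2 = 1483524 ≡ 712 (mod 1591)
1590 = 1024 + 512 + 32 + 16 + 4 + 2 in binary powers of 2.
So 12^1590 ≡ 712 · 1218 · 1006 · 712 · 53 · 144 ≡ 84 (mod 1591).
Since 84 ≠ 1, base 12 is a Fermat witness: 1591 is composite.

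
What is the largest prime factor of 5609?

5609 = 71 · 79
79 is prime.
So 5609 = 71 · 79; the largest prime factor is 79.

79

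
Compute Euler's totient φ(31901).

28512

Factor: 31901 = 19 · 23 · 73.
φ(31901) = (19−1) · (23−1) · (73−1) = 18 · 22 · 72 = 28512.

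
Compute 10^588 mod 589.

10^1 ≡ 10 (mod 589)
10^2 ≡ 10^2 = 100 ≡ 100 (mod 589)
10^4 ≡ 100^2 = 10000 ≡ 576 (mod 589)
10^8 ≡ 576^2 = 331776 ≡ 169 (mod 589)
10^16 ≡ 169^2 = 28561 ≡ 289 (mod 589)
10^32 ≡ 289^2 = 83521 ≡ 472 (mod 589)
10^64 ≡ 472^2 = 222784 ≡ 142 (mod 589)
10^128 ≡ 142^2 = 20164 ≡ 138 (mod 589)
10^256 ≡ 138^2 = 19044 ≡ 196 (mod 589)
10^512 ≡ 196^2 = 38416 ≡ 131 (mod 589)
588 = 512 + 64 + 8 + 4 in binary powers of 2.
So 10^588 ≡ 131 · 142 · 169 · 576 ≡ 349 (mod 589).
Since 349 ≠ 1, base 10 is a Fermat witness: 589 is composite.

349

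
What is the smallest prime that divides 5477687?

5477687 is odd.
Digit sum 44, not divisible by 3.
Ends in 7: not divisible by 5.
7: 5477687 = 7·782526 + 5
11: 5477687 = 11·497971 + 6
13: 5477687 = 13·421360 + 7
17: 5477687 = 17·322216 + 15
19: 5477687 = 19·288299 + 6
23: 5477687 = 23·238160 + 7
29: 5477687 = 29·188885 + 22
31: 5477687 = 31·176699 + 18
37: 5477687 = 37·148045 + 22
41: 5477687 = 41·133602 + 5
43: 5477687 = 43·127388 + 3
47: 5477687 = 47·116546 + 25
53: 5477687 = 53·103352 + 31
59: 5477687 = 59·92842 + 9
61: 5477687 = 61·89798 + 9
67: 5477687 = 67·81756 + 35
71: 5477687 = 71·77150 + 37
73: 5477687 = 73·75036 + 59
79: 5477687 = 79·69337 + 64
83: 5477687 = 83·65996 + 19
89: 5477687 = 89·61547 + 4
97: 5477687 = 97·56471

97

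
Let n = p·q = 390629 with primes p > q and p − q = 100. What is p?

Since p = q + 100, we have 390629 = q(q + 100), so q² + 100q − 390629 = 0.
Discriminant: 100² + 4·390629 = 10000 + 1562516 = 1572516; √1572516 = 1254.
q = (−100 + 1254)/2 = 577, and p = q + 100 = 677.
Check: 577 · 677 = 390629.

677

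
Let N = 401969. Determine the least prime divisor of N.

29

401969 is odd.
Digit sum 29, not divisible by 3.
Ends in 9: not divisible by 5.
7: 401969 = 7·57424 + 1
11: 401969 = 11·36542 + 7
13: 401969 = 13·30920 + 9
17: 401969 = 17·23645 + 4
19: 401969 = 19·21156 + 5
23: 401969 = 23·17476 + 21
29: 401969 = 29·13861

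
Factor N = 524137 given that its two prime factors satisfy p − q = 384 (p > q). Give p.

941

Since p = q + 384, we have 524137 = q(q + 384), so q² + 384q − 524137 = 0.
Discriminant: 384² + 4·524137 = 147456 + 2096548 = 2244004; √2244004 = 1498.
q = (−384 + 1498)/2 = 557, and p = q + 384 = 941.
Check: 557 · 941 = 524137.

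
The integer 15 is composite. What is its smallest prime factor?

15 is odd.
Digit sum 6, divisible by 3.

3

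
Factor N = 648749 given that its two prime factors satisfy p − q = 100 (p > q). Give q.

757

Since p = q + 100, we have 648749 = q(q + 100), so q² + 100q − 648749 = 0.
Discriminant: 100² + 4·648749 = 10000 + 2594996 = 2604996; √2604996 = 1614.
q = (−100 + 1614)/2 = 757, and p = q + 100 = 857.
Check: 757 · 857 = 648749.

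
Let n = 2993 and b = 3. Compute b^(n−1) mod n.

1395

3^1 ≡ 3 (mod 2993)
3^2 ≡ 3^2 = 9 ≡ 9 (mod 2993)
3^4 ≡ 9^2 = 81 ≡ 81 (mod 2993)
3^8 ≡ 81^2 = 6561 ≡ 575 (mod 2993)
3^16 ≡ 575^2 = 330625 ≡ 1395 (mod 2993)
3^32 ≡ 1395^2 = 1946025 ≡ 575 (mod 2993)
3^64 ≡ 575^2 = 330625 ≡ 1395 (mod 2993)
3^128 ≡ 1395^2 = 1946025 ≡ 575 (mod 2993)
3^256 ≡ 575^2 = 330625 ≡ 1395 (mod 2993)
3^512 ≡ 1395^2 = 1946025 ≡ 575 (mod 2993)
3^1024 ≡ 575^2 = 330625 ≡ 1395 (mod 2993)
3^2048 ≡ 1395^2 = 1946025 ≡ 575 (mod 2993)
2992 = 2048 + 512 + 256 + 128 + 32 + 16 in binary powers of 2.
So 3^2992 ≡ 575 · 575 · 1395 · 575 · 575 · 1395 ≡ 1395 (mod 2993).
Since 1395 ≠ 1, base 3 is a Fermat witness: 2993 is composite.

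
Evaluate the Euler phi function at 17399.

Factor: 17399 = 127 · 137.
φ(17399) = (127−1) · (137−1) = 126 · 136 = 17136.

17136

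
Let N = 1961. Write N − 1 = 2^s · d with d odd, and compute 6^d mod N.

1961 − 1 = 1960 = 2^3 · 245, so d = 245.
6^1 ≡ 6 (mod 1961)
6^2 ≡ 6^2 = 36 ≡ 36 (mod 1961)
6^4 ≡ 36^2 = 1296 ≡ 1296 (mod 1961)
6^8 ≡ 1296^2 = 1679616 ≡ 1000 (mod 1961)
6^16 ≡ 1000^2 = 1000000 ≡ 1851 (mod 1961)
6^32 ≡ 1851^2 = 3426201 ≡ 334 (mod 1961)
6^64 ≡ 334^2 = 111556 ≡ 1740 (mod 1961)
6^128 ≡ 1740^2 = 3027600 ≡ 1777 (mod 1961)
245 = 128 + 64 + 32 + 16 + 4 + 1 in binary powers of 2.
So 6^245 ≡ 1777 · 1740 · 334 · 1851 · 1296 · 6 ≡ 820 (mod 1961).
Squaring chain: 820 → 1738 → 704; never reaches −1, so base 6 is a Miller–Rabin witness that 1961 is composite.

820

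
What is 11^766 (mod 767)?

257

11^1 ≡ 11 (mod 767)
11^2 ≡ 11^2 = 121 ≡ 121 (mod 767)
11^4 ≡ 121^2 = 14641 ≡ 68 (mod 767)
11^8 ≡ 68^2 = 4624 ≡ 22 (mod 767)
11^16 ≡ 22^2 = 484 ≡ 484 (mod 767)
11^32 ≡ 484^2 = 234256 ≡ 321 (mod 767)
11^64 ≡ 321^2 = 103041 ≡ 263 (mod 767)
11^128 ≡ 263^2 = 69169 ≡ 139 (mod 767)
11^256 ≡ 139^2 = 19321 ≡ 146 (mod 767)
11^512 ≡ 146^2 = 21316 ≡ 607 (mod 767)
766 = 512 + 128 + 64 + 32 + 16 + 8 + 4 + 2 in binary powers of 2.
So 11^766 ≡ 607 · 139 · 263 · 321 · 484 · 22 · 68 · 121 ≡ 257 (mod 767).
Since 257 ≠ 1, base 11 is a Fermat witness: 767 is composite.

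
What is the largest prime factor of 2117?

73

2117 = 29 · 73
73 is prime.
So 2117 = 29 · 73; the largest prime factor is 73.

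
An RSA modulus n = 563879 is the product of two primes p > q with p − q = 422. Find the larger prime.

991

Since p = q + 422, we have 563879 = q(q + 422), so q² + 422q − 563879 = 0.
Discriminant: 422² + 4·563879 = 178084 + 2255516 = 2433600; √2433600 = 1560.
q = (−422 + 1560)/2 = 569, and p = q + 422 = 991.
Check: 569 · 991 = 563879.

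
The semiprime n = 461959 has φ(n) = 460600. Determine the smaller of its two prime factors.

659

φ(n) = (p−1)(q−1) = n − (p+q) + 1, so p + q = 461959 − 460600 + 1 = 1360.
p and q are the roots of t² − 1360t + 461959 = 0.
Discriminant: 1360² − 4·461959 = 1849600 − 1847836 = 1764; √1764 = 42.
q = (1360 − 42)/2 = 659, p = (1360 + 42)/2 = 701.
Check: 659 · 701 = 461959.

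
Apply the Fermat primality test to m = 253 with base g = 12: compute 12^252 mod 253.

232

12^1 ≡ 12 (mod 253)
12^2 ≡ 12^2 = 144 ≡ 144 (mod 253)
12^4 ≡ 144^2 = 20736 ≡ 243 (mod 253)
12^8 ≡ 243^2 = 59049 ≡ 100 (mod 253)
12^16 ≡ 100^2 = 10000 ≡ 133 (mod 253)
12^32 ≡ 133^2 = 17689 ≡ 232 (mod 253)
12^64 ≡ 232^2 = 53824 ≡ 188 (mod 253)
12^128 ≡ 188^2 = 35344 ≡ 177 (mod 253)
252 = 128 + 64 + 32 + 16 + 8 + 4 in binary powers of 2.
So 12^252 ≡ 177 · 188 · 232 · 133 · 100 · 243 ≡ 232 (mod 253).
Since 232 ≠ 1, base 12 is a Fermat witness: 253 is composite.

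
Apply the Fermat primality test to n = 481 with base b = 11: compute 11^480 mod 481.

11^1 ≡ 11 (mod 481)
11^2 ≡ 11^2 = 121 ≡ 121 (mod 481)
11^4 ≡ 121^2 = 14641 ≡ 211 (mod 481)
11^8 ≡ 211^2 = 44521 ≡ 269 (mod 481)
11^16 ≡ 269^2 = 72361 ≡ 211 (mod 481)
11^32 ≡ 211^2 = 44521 ≡ 269 (mod 481)
11^64 ≡ 269^2 = 72361 ≡ 211 (mod 481)
11^128 ≡ 211^2 = 44521 ≡ 269 (mod 481)
11^256 ≡ 269^2 = 72361 ≡ 211 (mod 481)
480 = 256 + 128 + 64 + 32 in binary powers of 2.
So 11^480 ≡ 211 · 269 · 211 · 269 ≡ 1 (mod 481).
Since the result is 1, base 11 gives no evidence that 481 is composite.

1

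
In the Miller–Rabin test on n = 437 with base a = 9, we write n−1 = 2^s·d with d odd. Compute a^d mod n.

437 − 1 = 436 = 2^2 · 109, so d = 109.
9^1 ≡ 9 (mod 437)
9^2 ≡ 9^2 = 81 ≡ 81 (mod 437)
9^4 ≡ 81^2 = 6561 ≡ 6 (mod 437)
9^8 ≡ 6^2 = 36 ≡ 36 (mod 437)
9^16 ≡ 36^2 = 1296 ≡ 422 (mod 437)
9^32 ≡ 422^2 = 178084 ≡ 225 (mod 437)
9^64 ≡ 225^2 = 50625 ≡ 370 (mod 437)
109 = 64 + 32 + 8 + 4 + 1 in binary powers of 2.
So 9^109 ≡ 370 · 225 · 36 · 6 · 9 ≡ 294 (mod 437).
Squaring chain: 294 → 347; never reaches −1, so base 9 is a Miller–Rabin witness that 437 is composite.

294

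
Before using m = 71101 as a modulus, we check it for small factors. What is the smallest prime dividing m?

97

71101 is odd.
Digit sum 10, not divisible by 3.
Ends in 1: not divisible by 5.
7: 71101 = 7·10157 + 2
11: 71101 = 11·6463 + 8
13: 71101 = 13·5469 + 4
17: 71101 = 17·4182 + 7
19: 71101 = 19·3742 + 3
23: 71101 = 23·3091 + 8
29: 71101 = 29·2451 + 22
31: 71101 = 31·2293 + 18
37: 71101 = 37·1921 + 24
41: 71101 = 41·1734 + 7
43: 71101 = 43·1653 + 22
47: 71101 = 47·1512 + 37
53: 71101 = 53·1341 + 28
59: 71101 = 59·1205 + 6
61: 71101 = 61·1165 + 36
67: 71101 = 67·1061 + 14
71: 71101 = 71·1001 + 30
73: 71101 = 73·973 + 72
79: 71101 = 79·900 + 1
83: 71101 = 83·856 + 53
89: 71101 = 89·798 + 79
97: 71101 = 97·733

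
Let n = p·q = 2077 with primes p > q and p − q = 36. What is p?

67

Since p = q + 36, we have 2077 = q(q + 36), so q² + 36q − 2077 = 0.
Discriminant: 36² + 4·2077 = 1296 + 8308 = 9604; √9604 = 98.
q = (−36 + 98)/2 = 31, and p = q + 36 = 67.
Check: 31 · 67 = 2077.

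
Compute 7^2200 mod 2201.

955

7^1 ≡ 7 (mod 2201)
7^2 ≡ 7^2 = 49 ≡ 49 (mod 2201)
7^4 ≡ 49^2 = 2401 ≡ 200 (mod 2201)
7^8 ≡ 200^2 = 40000 ≡ 382 (mod 2201)
7^16 ≡ 382^2 = 145924 ≡ 658 (mod 2201)
7^32 ≡ 658^2 = 432964 ≡ 1568 (mod 2201)
7^64 ≡ 1568^2 = 2458624 ≡ 107 (mod 2201)
7^128 ≡ 107^2 = 11449 ≡ 444 (mod 2201)
7^256 ≡ 444^2 = 197136 ≡ 1247 (mod 2201)
7^512 ≡ 1247^2 = 1555009 ≡ 1103 (mod 2201)
7^1024 ≡ 1103^2 = 1216609 ≡ 1657 (mod 2201)
7^2048 ≡ 1657^2 = 2745649 ≡ 1002 (mod 2201)
2200 = 2048 + 128 + 16 + 8 in binary powers of 2.
So 7^2200 ≡ 1002 · 444 · 658 · 382 ≡ 955 (mod 2201).
Since 955 ≠ 1, base 7 is a Fermat witness: 2201 is composite.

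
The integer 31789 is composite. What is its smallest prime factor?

83

31789 is odd.
Digit sum 28, not divisible by 3.
Ends in 9: not divisible by 5.
7: 31789 = 7·4541 + 2
11: 31789 = 11·2889 + 10
13: 31789 = 13·2445 + 4
17: 31789 = 17·1869 + 16
19: 31789 = 19·1673 + 2
23: 31789 = 23·1382 + 3
29: 31789 = 29·1096 + 5
31: 31789 = 31·1025 + 14
37: 31789 = 37·859 + 6
41: 31789 = 41·775 + 14
43: 31789 = 43·739 + 12
47: 31789 = 47·676 + 17
53: 31789 = 53·599 + 42
59: 31789 = 59·538 + 47
61: 31789 = 61·521 + 8
67: 31789 = 67·474 + 31
71: 31789 = 71·447 + 52
73: 31789 = 73·435 + 34
79: 31789 = 79·402 + 31
83: 31789 = 83·383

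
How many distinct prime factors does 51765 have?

51765 = 3 · 17255
17255 = 5 · 3451
3451 = 7 · 493
493 = 17 · 29
51765 = 3 · 5 · 7 · 17 · 29, which has 5 distinct prime factors.

5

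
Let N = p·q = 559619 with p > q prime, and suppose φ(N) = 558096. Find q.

φ(n) = (p−1)(q−1) = n − (p+q) + 1, so p + q = 559619 − 558096 + 1 = 1524.
p and q are the roots of t² − 1524t + 559619 = 0.
Discriminant: 1524² − 4·559619 = 2322576 − 2238476 = 84100; √84100 = 290.
q = (1524 − 290)/2 = 617, p = (1524 + 290)/2 = 907.
Check: 617 · 907 = 559619.

617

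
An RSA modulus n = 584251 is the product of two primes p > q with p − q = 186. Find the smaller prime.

Since p = q + 186, we have 584251 = q(q + 186), so q² + 186q − 584251 = 0.
Discriminant: 186² + 4·584251 = 34596 + 2337004 = 2371600; √2371600 = 1540.
q = (−186 + 1540)/2 = 677, and p = q + 186 = 863.
Check: 677 · 863 = 584251.

677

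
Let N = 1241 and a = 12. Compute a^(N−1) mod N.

475

12^1 ≡ 12 (mod 1241)
12^2 ≡ 12^2 = 144 ≡ 144 (mod 1241)
12^4 ≡ 144^2 = 20736 ≡ 880 (mod 1241)
12^8 ≡ 880^2 = 774400 ≡ 16 (mod 1241)
12^16 ≡ 16^2 = 256 ≡ 256 (mod 1241)
12^32 ≡ 256^2 = 65536 ≡ 1004 (mod 1241)
12^64 ≡ 1004^2 = 1008016 ≡ 324 (mod 1241)
12^128 ≡ 324^2 = 104976 ≡ 732 (mod 1241)
12^256 ≡ 732^2 = 535824 ≡ 953 (mod 1241)
12^512 ≡ 953^2 = 908209 ≡ 1038 (mod 1241)
12^1024 ≡ 1038^2 = 1077444 ≡ 256 (mod 1241)
1240 = 1024 + 128 + 64 + 16 + 8 in binary powers of 2.
So 12^1240 ≡ 256 · 732 · 324 · 256 · 16 ≡ 475 (mod 1241).
Since 475 ≠ 1, base 12 is a Fermat witness: 1241 is composite.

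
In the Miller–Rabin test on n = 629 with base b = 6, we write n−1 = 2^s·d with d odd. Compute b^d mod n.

629 − 1 = 628 = 2^2 · 157, so d = 157.
6^1 ≡ 6 (mod 629)
6^2 ≡ 6^2 = 36 ≡ 36 (mod 629)
6^4 ≡ 36^2 = 1296 ≡ 38 (mod 629)
6^8 ≡ 38^2 = 1444 ≡ 186 (mod 629)
6^16 ≡ 186^2 = 34596 ≡ 1 (mod 629)
6^32 ≡ 1^2 = 1 ≡ 1 (mod 629)
6^64 ≡ 1^2 = 1 ≡ 1 (mod 629)
6^128 ≡ 1^2 = 1 ≡ 1 (mod 629)
157 = 128 + 16 + 8 + 4 + 1 in binary powers of 2.
So 6^157 ≡ 1 · 1 · 186 · 38 · 6 ≡ 265 (mod 629).
Squaring chain: 265 → 406; never reaches −1, so base 6 is a Miller–Rabin witness that 629 is composite.

265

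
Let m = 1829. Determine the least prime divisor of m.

31

1829 is odd.
Digit sum 20, not divisible by 3.
Ends in 9: not divisible by 5.
7: 1829 = 7·261 + 2
11: 1829 = 11·166 + 3
13: 1829 = 13·140 + 9
17: 1829 = 17·107 + 10
19: 1829 = 19·96 + 5
23: 1829 = 23·79 + 12
29: 1829 = 29·63 + 2
31: 1829 = 31·59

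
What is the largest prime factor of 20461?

20461 = 7 · 2923
2923 = 37 · 79
79 is prime.
So 20461 = 7 · 37 · 79; the largest prime factor is 79.

79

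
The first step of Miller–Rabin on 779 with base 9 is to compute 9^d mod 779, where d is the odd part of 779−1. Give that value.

214

779 − 1 = 778 = 2^1 · 389, so d = 389.
9^1 ≡ 9 (mod 779)
9^2 ≡ 9^2 = 81 ≡ 81 (mod 779)
9^4 ≡ 81^2 = 6561 ≡ 329 (mod 779)
9^8 ≡ 329^2 = 108241 ≡ 739 (mod 779)
9^16 ≡ 739^2 = 546121 ≡ 42 (mod 779)
9^32 ≡ 42^2 = 1764 ≡ 206 (mod 779)
9^64 ≡ 206^2 = 42436 ≡ 370 (mod 779)
9^128 ≡ 370^2 = 136900 ≡ 575 (mod 779)
9^256 ≡ 575^2 = 330625 ≡ 329 (mod 779)
389 = 256 + 128 + 4 + 1 in binary powers of 2.
So 9^389 ≡ 329 · 575 · 329 · 9 ≡ 214 (mod 779).
Squaring chain: 214; never reaches −1, so base 9 is a Miller–Rabin witness that 779 is composite.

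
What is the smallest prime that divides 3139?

3139 is odd.
Digit sum 16, not divisible by 3.
Ends in 9: not divisible by 5.
7: 3139 = 7·448 + 3
11: 3139 = 11·285 + 4
13: 3139 = 13·241 + 6
17: 3139 = 17·184 + 11
19: 3139 = 19·165 + 4
23: 3139 = 23·136 + 11
29: 3139 = 29·108 + 7
31: 3139 = 31·101 + 8
37: 3139 = 37·84 + 31
41: 3139 = 41·76 + 23
43: 3139 = 43·73

43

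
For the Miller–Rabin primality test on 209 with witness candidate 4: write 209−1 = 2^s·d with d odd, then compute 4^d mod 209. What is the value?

9

209 − 1 = 208 = 2^4 · 13, so d = 13.
4^1 ≡ 4 (mod 209)
4^2 ≡ 4^2 = 16 ≡ 16 (mod 209)
4^4 ≡ 16^2 = 256 ≡ 47 (mod 209)
4^8 ≡ 47^2 = 2209 ≡ 119 (mod 209)
13 = 8 + 4 + 1 in binary powers of 2.
So 4^13 ≡ 119 · 47 · 4 ≡ 9 (mod 209).
Squaring chain: 9 → 81 → 82 → 36; never reaches −1, so base 4 is a Miller–Rabin witness that 209 is composite.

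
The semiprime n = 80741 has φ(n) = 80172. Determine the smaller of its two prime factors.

263

φ(n) = (p−1)(q−1) = n − (p+q) + 1, so p + q = 80741 − 80172 + 1 = 570.
p and q are the roots of t² − 570t + 80741 = 0.
Discriminant: 570² − 4·80741 = 324900 − 322964 = 1936; √1936 = 44.
q = (570 − 44)/2 = 263, p = (570 + 44)/2 = 307.
Check: 263 · 307 = 80741.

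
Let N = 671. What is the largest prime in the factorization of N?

671 = 11 · 61
61 is prime.
So 671 = 11 · 61; the largest prime factor is 61.

61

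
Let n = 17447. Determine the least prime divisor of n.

17447 is odd.
Digit sum 23, not divisible by 3.
Ends in 7: not divisible by 5.
7: 17447 = 7·2492 + 3
11: 17447 = 11·1586 + 1
13: 17447 = 13·1342 + 1
17: 17447 = 17·1026 + 5
19: 17447 = 19·918 + 5
23: 17447 = 23·758 + 13
29: 17447 = 29·601 + 18
31: 17447 = 31·562 + 25
37: 17447 = 37·471 + 20
41: 17447 = 41·425 + 22
43: 17447 = 43·405 + 32
47: 17447 = 47·371 + 10
53: 17447 = 53·329 + 10
59: 17447 = 59·295 + 42
61: 17447 = 61·286 + 1
67: 17447 = 67·260 + 27
71: 17447 = 71·245 + 52
73: 17447 = 73·239

73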